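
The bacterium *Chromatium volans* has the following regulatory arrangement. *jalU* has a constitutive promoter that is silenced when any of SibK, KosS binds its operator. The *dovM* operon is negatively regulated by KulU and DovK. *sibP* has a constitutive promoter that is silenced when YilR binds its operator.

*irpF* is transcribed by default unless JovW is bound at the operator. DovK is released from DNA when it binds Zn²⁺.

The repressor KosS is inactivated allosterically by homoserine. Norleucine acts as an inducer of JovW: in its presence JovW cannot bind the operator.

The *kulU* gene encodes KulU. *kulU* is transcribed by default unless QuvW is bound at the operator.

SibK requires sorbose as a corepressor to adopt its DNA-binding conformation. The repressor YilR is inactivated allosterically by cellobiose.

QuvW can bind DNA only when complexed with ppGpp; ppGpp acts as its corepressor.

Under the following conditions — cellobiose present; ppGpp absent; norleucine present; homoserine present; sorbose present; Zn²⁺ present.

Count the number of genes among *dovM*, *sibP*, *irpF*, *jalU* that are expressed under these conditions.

ppGpp is absent, so QuvW is inactive.
With no repressor bound, *kulU* is transcribed.
So KulU is produced and active.
Zn²⁺ is present, so DovK is inactive.
With repressor KulU bound, *dovM* is not transcribed.
→ *dovM* is OFF.
Cellobiose is present, so YilR is inactive.
With no repressor bound, *sibP* is transcribed.
→ *sibP* is ON.
Norleucine is present, so JovW is inactive.
With no repressor bound, *irpF* is transcribed.
→ *irpF* is ON.
Sorbose is present, so SibK is active.
Homoserine is present, so KosS is inactive.
With repressor SibK bound, *jalU* is not transcribed.
→ *jalU* is OFF.
2 of the 4 genes are transcribed.

2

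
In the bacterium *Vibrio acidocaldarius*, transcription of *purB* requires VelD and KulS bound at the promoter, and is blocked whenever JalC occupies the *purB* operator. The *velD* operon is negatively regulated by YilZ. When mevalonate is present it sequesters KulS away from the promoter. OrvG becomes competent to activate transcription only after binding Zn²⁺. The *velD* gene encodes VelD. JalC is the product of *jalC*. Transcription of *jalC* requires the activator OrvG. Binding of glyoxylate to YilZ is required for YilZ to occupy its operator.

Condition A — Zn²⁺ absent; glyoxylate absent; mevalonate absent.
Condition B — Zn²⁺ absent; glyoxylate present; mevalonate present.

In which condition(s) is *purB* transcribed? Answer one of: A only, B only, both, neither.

A only

Condition A:
Zn²⁺ is absent, so OrvG is inactive.
Required activator OrvG is absent, so *jalC* is not transcribed.
So JalC is not produced.
Glyoxylate is absent, so YilZ is inactive.
With no repressor bound, *velD* is transcribed.
So VelD is produced and active.
Mevalonate is absent, so KulS is active.
No repressor is bound and VelD and KulS are active, so *purB* is transcribed.
→ *purB* is ON in A.
Condition B:
Zn²⁺ is absent, so OrvG is inactive.
Required activator OrvG is absent, so *jalC* is not transcribed.
So JalC is not produced.
Glyoxylate is present, so YilZ is active.
With repressor YilZ bound, *velD* is not transcribed.
So VelD is not produced.
Mevalonate is present, so KulS is inactive.
Required activator VelD is absent, so *purB* is not transcribed.
→ *purB* is OFF in B.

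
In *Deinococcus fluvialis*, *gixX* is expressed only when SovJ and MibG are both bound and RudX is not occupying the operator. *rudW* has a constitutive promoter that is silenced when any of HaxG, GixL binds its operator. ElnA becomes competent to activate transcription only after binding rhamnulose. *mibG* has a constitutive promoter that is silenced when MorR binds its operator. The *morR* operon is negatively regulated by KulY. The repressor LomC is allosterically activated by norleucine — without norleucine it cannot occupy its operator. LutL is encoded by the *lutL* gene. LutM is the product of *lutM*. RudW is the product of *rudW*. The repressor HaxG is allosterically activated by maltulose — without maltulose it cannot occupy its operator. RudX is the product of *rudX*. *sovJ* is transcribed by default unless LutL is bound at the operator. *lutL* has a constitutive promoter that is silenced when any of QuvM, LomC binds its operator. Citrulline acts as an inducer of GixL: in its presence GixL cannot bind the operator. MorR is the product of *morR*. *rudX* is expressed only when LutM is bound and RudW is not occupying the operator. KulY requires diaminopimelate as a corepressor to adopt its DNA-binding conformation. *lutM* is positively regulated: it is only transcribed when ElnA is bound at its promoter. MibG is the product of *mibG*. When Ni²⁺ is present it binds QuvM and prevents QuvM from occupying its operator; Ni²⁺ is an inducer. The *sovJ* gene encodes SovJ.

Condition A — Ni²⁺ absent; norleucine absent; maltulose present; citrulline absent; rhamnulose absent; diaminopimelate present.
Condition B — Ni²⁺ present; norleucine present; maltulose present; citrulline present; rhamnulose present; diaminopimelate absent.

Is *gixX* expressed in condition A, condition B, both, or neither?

A only

Condition A:
Ni²⁺ is absent, so QuvM is active.
Norleucine is absent, so LomC is inactive.
With repressor QuvM bound, *lutL* is not transcribed.
So LutL is not produced.
With no repressor bound, *sovJ* is transcribed.
So SovJ is produced and active.
Maltulose is present, so HaxG is active.
Citrulline is absent, so GixL is active.
With repressor HaxG bound, *rudW* is not transcribed.
So RudW is not produced.
Rhamnulose is absent, so ElnA is inactive.
Required activator ElnA is absent, so *lutM* is not transcribed.
So LutM is not produced.
Required activator LutM is absent, so *rudX* is not transcribed.
So RudX is not produced.
Diaminopimelate is present, so KulY is active.
With repressor KulY bound, *morR* is not transcribed.
So MorR is not produced.
With no repressor bound, *mibG* is transcribed.
So MibG is produced and active.
No repressor is bound and SovJ and MibG are active, so *gixX* is transcribed.
→ *gixX* is ON in A.
Condition B:
Ni²⁺ is present, so QuvM is inactive.
Norleucine is present, so LomC is active.
With repressor LomC bound, *lutL* is not transcribed.
So LutL is not produced.
With no repressor bound, *sovJ* is transcribed.
So SovJ is produced and active.
Maltulose is present, so HaxG is active.
Citrulline is present, so GixL is inactive.
With repressor HaxG bound, *rudW* is not transcribed.
So RudW is not produced.
Rhamnulose is present, so ElnA is active.
No repressor is bound and ElnA is active, so *lutM* is transcribed.
So LutM is produced and active.
No repressor is bound and LutM is active, so *rudX* is transcribed.
So RudX is produced and active.
Diaminopimelate is absent, so KulY is inactive.
With no repressor bound, *morR* is transcribed.
So MorR is produced and active.
With repressor MorR bound, *mibG* is not transcribed.
So MibG is not produced.
With repressor RudX bound, *gixX* is not transcribed.
→ *gixX* is OFF in B.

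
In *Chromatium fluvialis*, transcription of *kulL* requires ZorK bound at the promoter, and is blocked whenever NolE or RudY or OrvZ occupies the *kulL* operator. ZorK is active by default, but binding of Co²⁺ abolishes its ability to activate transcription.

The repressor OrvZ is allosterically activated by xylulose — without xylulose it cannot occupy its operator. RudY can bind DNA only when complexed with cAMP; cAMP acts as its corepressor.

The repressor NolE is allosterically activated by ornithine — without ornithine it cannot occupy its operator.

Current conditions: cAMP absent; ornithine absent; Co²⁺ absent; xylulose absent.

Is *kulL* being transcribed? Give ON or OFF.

ON

Co²⁺ is absent, so ZorK is active.
Ornithine is absent, so NolE is inactive.
cAMP is absent, so RudY is inactive.
Xylulose is absent, so OrvZ is inactive.
No repressor is bound and ZorK is active, so *kulL* is transcribed.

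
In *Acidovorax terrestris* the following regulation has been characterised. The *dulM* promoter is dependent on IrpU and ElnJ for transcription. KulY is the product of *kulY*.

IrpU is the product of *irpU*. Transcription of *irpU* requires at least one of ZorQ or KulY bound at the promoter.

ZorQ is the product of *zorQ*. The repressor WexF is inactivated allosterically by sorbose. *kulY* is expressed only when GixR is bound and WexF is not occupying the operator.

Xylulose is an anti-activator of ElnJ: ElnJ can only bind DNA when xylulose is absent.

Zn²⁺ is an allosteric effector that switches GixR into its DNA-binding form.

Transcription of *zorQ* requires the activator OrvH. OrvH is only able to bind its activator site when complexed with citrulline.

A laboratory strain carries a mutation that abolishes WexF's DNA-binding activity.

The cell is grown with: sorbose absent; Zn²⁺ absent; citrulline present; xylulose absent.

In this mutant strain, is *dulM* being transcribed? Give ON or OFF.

ON

Citrulline is present, so OrvH is active.
No repressor is bound and OrvH is active, so *zorQ* is transcribed.
So ZorQ is produced and active.
Zn²⁺ is absent, so GixR is inactive.
WexF is non-functional in this strain, so it has no effect.
Required activator GixR is absent, so *kulY* is not transcribed.
So KulY is not produced.
Activator ZorQ is present, so *irpU* is transcribed.
So IrpU is produced and active.
Xylulose is absent, so ElnJ is active.
No repressor is bound and IrpU and ElnJ are active, so *dulM* is transcribed.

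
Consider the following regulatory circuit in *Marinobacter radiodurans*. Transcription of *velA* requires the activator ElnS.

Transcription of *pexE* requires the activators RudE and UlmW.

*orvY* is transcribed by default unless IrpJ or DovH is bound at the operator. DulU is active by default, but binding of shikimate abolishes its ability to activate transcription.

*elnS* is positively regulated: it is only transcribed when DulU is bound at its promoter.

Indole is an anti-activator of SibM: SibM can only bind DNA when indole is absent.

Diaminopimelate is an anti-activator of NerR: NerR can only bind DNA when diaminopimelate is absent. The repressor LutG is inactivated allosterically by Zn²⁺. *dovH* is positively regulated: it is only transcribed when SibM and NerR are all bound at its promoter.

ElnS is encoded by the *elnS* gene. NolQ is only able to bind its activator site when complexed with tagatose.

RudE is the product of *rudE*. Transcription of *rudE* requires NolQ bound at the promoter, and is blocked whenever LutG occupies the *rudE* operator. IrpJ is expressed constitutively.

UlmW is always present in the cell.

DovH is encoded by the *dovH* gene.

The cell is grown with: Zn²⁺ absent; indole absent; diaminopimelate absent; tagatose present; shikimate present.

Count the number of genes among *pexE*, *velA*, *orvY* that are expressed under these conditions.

Zn²⁺ is absent, so LutG is active.
Tagatose is present, so NolQ is active.
With repressor LutG bound, *rudE* is not transcribed.
So RudE is not produced.
UlmW is produced constitutively and is active.
Required activator RudE is absent, so *pexE* is not transcribed.
→ *pexE* is OFF.
Shikimate is present, so DulU is inactive.
Required activator DulU is absent, so *elnS* is not transcribed.
So ElnS is not produced.
Required activator ElnS is absent, so *velA* is not transcribed.
→ *velA* is OFF.
IrpJ is produced constitutively and is active.
Indole is absent, so SibM is active.
Diaminopimelate is absent, so NerR is active.
No repressor is bound and SibM and NerR are active, so *dovH* is transcribed.
So DovH is produced and active.
With repressor IrpJ bound, *orvY* is not transcribed.
→ *orvY* is OFF.
0 of the 3 genes are transcribed.

0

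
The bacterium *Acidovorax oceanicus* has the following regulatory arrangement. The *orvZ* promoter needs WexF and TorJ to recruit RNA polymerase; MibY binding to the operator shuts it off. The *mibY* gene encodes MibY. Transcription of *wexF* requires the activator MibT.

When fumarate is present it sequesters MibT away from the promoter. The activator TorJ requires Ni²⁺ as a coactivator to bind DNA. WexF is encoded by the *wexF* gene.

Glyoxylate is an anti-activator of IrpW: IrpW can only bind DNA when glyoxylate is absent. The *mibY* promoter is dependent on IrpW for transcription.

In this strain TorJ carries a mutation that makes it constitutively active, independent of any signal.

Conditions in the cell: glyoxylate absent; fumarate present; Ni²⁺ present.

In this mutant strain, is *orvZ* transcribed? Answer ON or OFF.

Fumarate is present, so MibT is inactive.
Required activator MibT is absent, so *wexF* is not transcribed.
So WexF is not produced.
TorJ is constitutively active in this strain.
Glyoxylate is absent, so IrpW is active.
No repressor is bound and IrpW is active, so *mibY* is transcribed.
So MibY is produced and active.
With repressor MibY bound, *orvZ* is not transcribed.

OFF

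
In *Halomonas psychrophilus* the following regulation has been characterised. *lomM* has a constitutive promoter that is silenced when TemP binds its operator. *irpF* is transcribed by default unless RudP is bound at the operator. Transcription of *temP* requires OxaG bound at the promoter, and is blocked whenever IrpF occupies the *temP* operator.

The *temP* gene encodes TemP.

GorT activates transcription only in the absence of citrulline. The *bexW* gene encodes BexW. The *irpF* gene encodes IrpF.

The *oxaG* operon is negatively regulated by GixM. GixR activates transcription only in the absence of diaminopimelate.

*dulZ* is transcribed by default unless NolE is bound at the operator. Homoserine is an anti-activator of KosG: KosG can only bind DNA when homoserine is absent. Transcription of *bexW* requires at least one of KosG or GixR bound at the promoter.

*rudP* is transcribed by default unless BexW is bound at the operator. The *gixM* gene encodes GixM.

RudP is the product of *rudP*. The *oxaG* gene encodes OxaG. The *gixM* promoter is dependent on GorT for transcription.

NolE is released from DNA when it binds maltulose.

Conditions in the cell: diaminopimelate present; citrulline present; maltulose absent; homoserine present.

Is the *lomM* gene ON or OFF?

OFF

Homoserine is present, so KosG is inactive.
Diaminopimelate is present, so GixR is inactive.
No activator is available at the *bexW* promoter, so *bexW* is not transcribed.
So BexW is not produced.
With no repressor bound, *rudP* is transcribed.
So RudP is produced and active.
With repressor RudP bound, *irpF* is not transcribed.
So IrpF is not produced.
Citrulline is present, so GorT is inactive.
Required activator GorT is absent, so *gixM* is not transcribed.
So GixM is not produced.
With no repressor bound, *oxaG* is transcribed.
So OxaG is produced and active.
No repressor is bound and OxaG is active, so *temP* is transcribed.
So TemP is produced and active.
With repressor TemP bound, *lomM* is not transcribed.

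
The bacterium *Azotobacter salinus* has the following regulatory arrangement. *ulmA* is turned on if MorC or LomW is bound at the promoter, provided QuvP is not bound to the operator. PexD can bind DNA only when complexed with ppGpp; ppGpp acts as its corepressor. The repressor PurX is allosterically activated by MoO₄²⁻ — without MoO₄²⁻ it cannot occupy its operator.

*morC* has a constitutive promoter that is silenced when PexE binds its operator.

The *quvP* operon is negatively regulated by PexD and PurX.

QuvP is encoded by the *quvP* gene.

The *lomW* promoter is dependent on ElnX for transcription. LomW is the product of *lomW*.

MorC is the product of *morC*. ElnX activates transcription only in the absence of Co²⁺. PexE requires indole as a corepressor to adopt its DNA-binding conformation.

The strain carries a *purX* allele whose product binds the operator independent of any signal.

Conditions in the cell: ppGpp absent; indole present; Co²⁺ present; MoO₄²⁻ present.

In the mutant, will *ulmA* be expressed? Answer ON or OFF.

Indole is present, so PexE is active.
With repressor PexE bound, *morC* is not transcribed.
So MorC is not produced.
Co²⁺ is present, so ElnX is inactive.
Required activator ElnX is absent, so *lomW* is not transcribed.
So LomW is not produced.
ppGpp is absent, so PexD is inactive.
PurX is constitutively active in this strain.
With repressor PurX bound, *quvP* is not transcribed.
So QuvP is not produced.
No activator is available at the *ulmA* promoter, so *ulmA* is not transcribed.

OFF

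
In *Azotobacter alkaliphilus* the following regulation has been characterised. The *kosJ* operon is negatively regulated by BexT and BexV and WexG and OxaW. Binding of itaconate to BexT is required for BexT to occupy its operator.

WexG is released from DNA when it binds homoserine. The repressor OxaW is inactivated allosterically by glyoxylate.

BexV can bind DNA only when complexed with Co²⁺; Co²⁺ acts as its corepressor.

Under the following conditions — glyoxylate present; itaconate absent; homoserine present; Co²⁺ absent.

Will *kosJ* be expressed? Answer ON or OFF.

ON

Itaconate is absent, so BexT is inactive.
Co²⁺ is absent, so BexV is inactive.
Homoserine is present, so WexG is inactive.
Glyoxylate is present, so OxaW is inactive.
With no repressor bound, *kosJ* is transcribed.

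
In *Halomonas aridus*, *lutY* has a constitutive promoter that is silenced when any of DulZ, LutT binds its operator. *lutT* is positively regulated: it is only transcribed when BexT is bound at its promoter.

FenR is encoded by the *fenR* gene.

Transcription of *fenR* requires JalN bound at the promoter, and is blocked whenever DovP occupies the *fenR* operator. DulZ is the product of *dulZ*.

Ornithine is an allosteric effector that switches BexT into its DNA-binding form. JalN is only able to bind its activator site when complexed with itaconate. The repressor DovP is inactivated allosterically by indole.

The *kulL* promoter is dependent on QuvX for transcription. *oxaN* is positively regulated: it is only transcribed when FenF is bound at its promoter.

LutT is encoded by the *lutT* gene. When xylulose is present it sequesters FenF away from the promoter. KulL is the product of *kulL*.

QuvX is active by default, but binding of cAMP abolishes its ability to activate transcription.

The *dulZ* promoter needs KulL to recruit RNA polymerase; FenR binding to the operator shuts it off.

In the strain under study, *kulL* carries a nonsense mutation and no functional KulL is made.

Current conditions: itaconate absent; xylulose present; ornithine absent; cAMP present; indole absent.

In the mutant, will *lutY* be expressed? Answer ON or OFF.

ON

KulL is non-functional in this strain, so it has no effect.
Itaconate is absent, so JalN is inactive.
Indole is absent, so DovP is active.
With repressor DovP bound, *fenR* is not transcribed.
So FenR is not produced.
Required activator KulL is absent, so *dulZ* is not transcribed.
So DulZ is not produced.
Ornithine is absent, so BexT is inactive.
Required activator BexT is absent, so *lutT* is not transcribed.
So LutT is not produced.
With no repressor bound, *lutY* is transcribed.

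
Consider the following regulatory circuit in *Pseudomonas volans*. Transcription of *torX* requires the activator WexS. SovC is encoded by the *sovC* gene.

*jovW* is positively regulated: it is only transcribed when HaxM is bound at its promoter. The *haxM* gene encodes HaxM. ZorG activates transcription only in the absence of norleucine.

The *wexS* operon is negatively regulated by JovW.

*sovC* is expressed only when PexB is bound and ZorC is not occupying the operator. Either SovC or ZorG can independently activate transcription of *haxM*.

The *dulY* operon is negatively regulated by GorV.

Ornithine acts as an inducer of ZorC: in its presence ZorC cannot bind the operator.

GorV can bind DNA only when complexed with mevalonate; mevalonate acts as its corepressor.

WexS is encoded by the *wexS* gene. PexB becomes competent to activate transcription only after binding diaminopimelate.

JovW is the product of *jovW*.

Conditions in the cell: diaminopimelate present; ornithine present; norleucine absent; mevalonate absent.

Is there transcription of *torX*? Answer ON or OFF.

Ornithine is present, so ZorC is inactive.
Diaminopimelate is present, so PexB is active.
No repressor is bound and PexB is active, so *sovC* is transcribed.
So SovC is produced and active.
Norleucine is absent, so ZorG is active.
Activator SovC is present, so *haxM* is transcribed.
So HaxM is produced and active.
No repressor is bound and HaxM is active, so *jovW* is transcribed.
So JovW is produced and active.
With repressor JovW bound, *wexS* is not transcribed.
So WexS is not produced.
Required activator WexS is absent, so *torX* is not transcribed.

OFF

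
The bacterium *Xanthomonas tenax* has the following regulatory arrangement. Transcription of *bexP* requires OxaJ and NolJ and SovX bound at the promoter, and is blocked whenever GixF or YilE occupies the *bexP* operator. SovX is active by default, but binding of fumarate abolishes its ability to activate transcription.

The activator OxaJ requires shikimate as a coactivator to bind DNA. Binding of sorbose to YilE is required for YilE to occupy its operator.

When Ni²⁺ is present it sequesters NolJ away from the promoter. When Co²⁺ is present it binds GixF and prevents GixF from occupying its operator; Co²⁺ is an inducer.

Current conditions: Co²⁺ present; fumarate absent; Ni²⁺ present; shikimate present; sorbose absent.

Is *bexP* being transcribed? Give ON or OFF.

OFF

Co²⁺ is present, so GixF is inactive.
Sorbose is absent, so YilE is inactive.
Shikimate is present, so OxaJ is active.
Ni²⁺ is present, so NolJ is inactive.
Fumarate is absent, so SovX is active.
Required activator NolJ is absent, so *bexP* is not transcribed.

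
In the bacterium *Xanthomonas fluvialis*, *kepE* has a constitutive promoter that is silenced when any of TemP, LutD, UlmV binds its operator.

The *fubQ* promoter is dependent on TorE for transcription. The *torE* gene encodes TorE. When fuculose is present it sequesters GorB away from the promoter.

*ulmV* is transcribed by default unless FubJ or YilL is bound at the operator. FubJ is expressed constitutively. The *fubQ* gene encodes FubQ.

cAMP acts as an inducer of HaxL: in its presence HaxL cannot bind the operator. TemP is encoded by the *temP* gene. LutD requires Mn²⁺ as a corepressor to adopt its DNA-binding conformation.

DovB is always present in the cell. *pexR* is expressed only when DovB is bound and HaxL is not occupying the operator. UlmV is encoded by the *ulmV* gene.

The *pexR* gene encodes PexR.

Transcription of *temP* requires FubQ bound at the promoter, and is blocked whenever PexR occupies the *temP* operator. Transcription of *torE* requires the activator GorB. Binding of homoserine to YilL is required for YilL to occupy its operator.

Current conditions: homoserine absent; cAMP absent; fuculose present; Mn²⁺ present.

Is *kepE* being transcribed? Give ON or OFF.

OFF

cAMP is absent, so HaxL is active.
DovB is produced constitutively and is active.
With repressor HaxL bound, *pexR* is not transcribed.
So PexR is not produced.
Fuculose is present, so GorB is inactive.
Required activator GorB is absent, so *torE* is not transcribed.
So TorE is not produced.
Required activator TorE is absent, so *fubQ* is not transcribed.
So FubQ is not produced.
Required activator FubQ is absent, so *temP* is not transcribed.
So TemP is not produced.
Mn²⁺ is present, so LutD is active.
FubJ is produced constitutively and is active.
Homoserine is absent, so YilL is inactive.
With repressor FubJ bound, *ulmV* is not transcribed.
So UlmV is not produced.
With repressor LutD bound, *kepE* is not transcribed.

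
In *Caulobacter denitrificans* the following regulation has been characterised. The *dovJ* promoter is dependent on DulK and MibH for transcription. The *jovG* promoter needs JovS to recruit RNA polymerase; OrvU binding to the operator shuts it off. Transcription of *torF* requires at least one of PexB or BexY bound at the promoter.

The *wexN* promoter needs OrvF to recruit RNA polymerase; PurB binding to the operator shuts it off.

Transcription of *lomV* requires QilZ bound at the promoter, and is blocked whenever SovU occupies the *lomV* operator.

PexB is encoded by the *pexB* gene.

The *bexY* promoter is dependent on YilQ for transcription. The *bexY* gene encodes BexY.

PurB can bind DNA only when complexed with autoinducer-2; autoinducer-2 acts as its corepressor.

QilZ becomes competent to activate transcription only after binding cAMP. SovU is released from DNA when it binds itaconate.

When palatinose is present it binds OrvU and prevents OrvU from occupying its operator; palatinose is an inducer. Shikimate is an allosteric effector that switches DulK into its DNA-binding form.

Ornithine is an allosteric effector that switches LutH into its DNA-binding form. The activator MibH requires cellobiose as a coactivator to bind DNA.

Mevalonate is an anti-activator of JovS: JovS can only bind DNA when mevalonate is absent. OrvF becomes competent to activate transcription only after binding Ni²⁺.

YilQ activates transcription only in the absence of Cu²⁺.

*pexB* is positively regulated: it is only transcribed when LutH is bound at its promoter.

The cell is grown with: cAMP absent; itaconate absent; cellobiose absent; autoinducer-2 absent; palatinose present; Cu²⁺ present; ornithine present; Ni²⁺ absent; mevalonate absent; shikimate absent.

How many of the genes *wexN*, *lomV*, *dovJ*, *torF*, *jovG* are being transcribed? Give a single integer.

Autoinducer-2 is absent, so PurB is inactive.
Ni²⁺ is absent, so OrvF is inactive.
Required activator OrvF is absent, so *wexN* is not transcribed.
→ *wexN* is OFF.
Itaconate is absent, so SovU is active.
cAMP is absent, so QilZ is inactive.
With repressor SovU bound, *lomV* is not transcribed.
→ *lomV* is OFF.
Shikimate is absent, so DulK is inactive.
Cellobiose is absent, so MibH is inactive.
Required activator DulK is absent, so *dovJ* is not transcribed.
→ *dovJ* is OFF.
Ornithine is present, so LutH is active.
No repressor is bound and LutH is active, so *pexB* is transcribed.
So PexB is produced and active.
Cu²⁺ is present, so YilQ is inactive.
Required activator YilQ is absent, so *bexY* is not transcribed.
So BexY is not produced.
Activator PexB is present, so *torF* is transcribed.
→ *torF* is ON.
Mevalonate is absent, so JovS is active.
Palatinose is present, so OrvU is inactive.
No repressor is bound and JovS is active, so *jovG* is transcribed.
→ *jovG* is ON.
2 of the 5 genes are transcribed.

2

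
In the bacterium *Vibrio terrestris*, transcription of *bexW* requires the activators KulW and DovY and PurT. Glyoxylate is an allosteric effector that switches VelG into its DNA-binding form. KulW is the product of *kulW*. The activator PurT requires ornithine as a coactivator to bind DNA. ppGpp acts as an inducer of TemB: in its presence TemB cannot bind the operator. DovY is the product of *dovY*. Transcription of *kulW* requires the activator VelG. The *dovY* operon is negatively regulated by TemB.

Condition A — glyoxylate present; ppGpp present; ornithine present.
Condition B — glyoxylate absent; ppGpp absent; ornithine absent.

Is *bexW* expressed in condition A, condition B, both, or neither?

A only

Condition A:
Glyoxylate is present, so VelG is active.
No repressor is bound and VelG is active, so *kulW* is transcribed.
So KulW is produced and active.
ppGpp is present, so TemB is inactive.
With no repressor bound, *dovY* is transcribed.
So DovY is produced and active.
Ornithine is present, so PurT is active.
No repressor is bound and KulW and DovY and PurT are active, so *bexW* is transcribed.
→ *bexW* is ON in A.
Condition B:
Glyoxylate is absent, so VelG is inactive.
Required activator VelG is absent, so *kulW* is not transcribed.
So KulW is not produced.
ppGpp is absent, so TemB is active.
With repressor TemB bound, *dovY* is not transcribed.
So DovY is not produced.
Ornithine is absent, so PurT is inactive.
Required activator KulW is absent, so *bexW* is not transcribed.
→ *bexW* is OFF in B.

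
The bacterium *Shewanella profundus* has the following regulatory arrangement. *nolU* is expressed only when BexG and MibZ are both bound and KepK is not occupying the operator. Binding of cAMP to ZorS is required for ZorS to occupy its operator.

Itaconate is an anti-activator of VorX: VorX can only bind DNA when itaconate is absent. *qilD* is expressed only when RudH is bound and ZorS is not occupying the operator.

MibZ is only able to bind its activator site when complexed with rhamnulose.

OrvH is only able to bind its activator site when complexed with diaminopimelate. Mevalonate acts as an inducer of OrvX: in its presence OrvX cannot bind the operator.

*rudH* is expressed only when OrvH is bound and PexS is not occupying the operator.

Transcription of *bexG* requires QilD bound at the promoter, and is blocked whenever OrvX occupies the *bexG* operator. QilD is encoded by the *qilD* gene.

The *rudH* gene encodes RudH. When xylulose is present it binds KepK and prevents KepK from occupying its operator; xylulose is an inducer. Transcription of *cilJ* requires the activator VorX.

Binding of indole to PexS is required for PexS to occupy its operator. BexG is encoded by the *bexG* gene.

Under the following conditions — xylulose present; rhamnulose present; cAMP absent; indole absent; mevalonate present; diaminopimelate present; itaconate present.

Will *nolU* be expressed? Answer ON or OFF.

ON

Indole is absent, so PexS is inactive.
Diaminopimelate is present, so OrvH is active.
No repressor is bound and OrvH is active, so *rudH* is transcribed.
So RudH is produced and active.
cAMP is absent, so ZorS is inactive.
No repressor is bound and RudH is active, so *qilD* is transcribed.
So QilD is produced and active.
Mevalonate is present, so OrvX is inactive.
No repressor is bound and QilD is active, so *bexG* is transcribed.
So BexG is produced and active.
Rhamnulose is present, so MibZ is active.
Xylulose is present, so KepK is inactive.
No repressor is bound and BexG and MibZ are active, so *nolU* is transcribed.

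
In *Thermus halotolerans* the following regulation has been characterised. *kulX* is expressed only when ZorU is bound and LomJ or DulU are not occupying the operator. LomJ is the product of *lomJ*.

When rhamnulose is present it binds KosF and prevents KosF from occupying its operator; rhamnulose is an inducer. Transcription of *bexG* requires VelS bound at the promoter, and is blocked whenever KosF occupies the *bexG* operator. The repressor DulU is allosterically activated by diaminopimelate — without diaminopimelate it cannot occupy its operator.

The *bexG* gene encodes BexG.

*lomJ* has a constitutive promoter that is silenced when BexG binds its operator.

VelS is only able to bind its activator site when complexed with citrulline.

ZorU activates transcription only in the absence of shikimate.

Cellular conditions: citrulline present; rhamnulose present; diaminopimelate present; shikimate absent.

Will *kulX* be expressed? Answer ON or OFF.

Shikimate is absent, so ZorU is active.
Rhamnulose is present, so KosF is inactive.
Citrulline is present, so VelS is active.
No repressor is bound and VelS is active, so *bexG* is transcribed.
So BexG is produced and active.
With repressor BexG bound, *lomJ* is not transcribed.
So LomJ is not produced.
Diaminopimelate is present, so DulU is active.
With repressor DulU bound, *kulX* is not transcribed.

OFF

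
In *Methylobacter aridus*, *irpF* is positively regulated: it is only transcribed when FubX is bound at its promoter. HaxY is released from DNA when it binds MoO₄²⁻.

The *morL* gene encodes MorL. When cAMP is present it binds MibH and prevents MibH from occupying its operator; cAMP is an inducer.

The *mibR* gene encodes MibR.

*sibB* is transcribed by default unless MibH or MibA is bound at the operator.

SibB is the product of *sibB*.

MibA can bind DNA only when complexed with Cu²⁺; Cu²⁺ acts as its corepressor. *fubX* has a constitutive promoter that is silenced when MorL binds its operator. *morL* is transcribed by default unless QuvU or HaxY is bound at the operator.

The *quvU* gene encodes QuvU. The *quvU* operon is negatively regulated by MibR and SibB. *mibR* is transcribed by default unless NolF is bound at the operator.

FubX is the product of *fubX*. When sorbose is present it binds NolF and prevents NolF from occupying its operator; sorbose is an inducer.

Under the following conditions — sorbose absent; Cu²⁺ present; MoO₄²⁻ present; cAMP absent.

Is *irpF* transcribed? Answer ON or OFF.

Sorbose is absent, so NolF is active.
With repressor NolF bound, *mibR* is not transcribed.
So MibR is not produced.
cAMP is absent, so MibH is active.
Cu²⁺ is present, so MibA is active.
With repressor MibH bound, *sibB* is not transcribed.
So SibB is not produced.
With no repressor bound, *quvU* is transcribed.
So QuvU is produced and active.
MoO₄²⁻ is present, so HaxY is inactive.
With repressor QuvU bound, *morL* is not transcribed.
So MorL is not produced.
With no repressor bound, *fubX* is transcribed.
So FubX is produced and active.
No repressor is bound and FubX is active, so *irpF* is transcribed.

ON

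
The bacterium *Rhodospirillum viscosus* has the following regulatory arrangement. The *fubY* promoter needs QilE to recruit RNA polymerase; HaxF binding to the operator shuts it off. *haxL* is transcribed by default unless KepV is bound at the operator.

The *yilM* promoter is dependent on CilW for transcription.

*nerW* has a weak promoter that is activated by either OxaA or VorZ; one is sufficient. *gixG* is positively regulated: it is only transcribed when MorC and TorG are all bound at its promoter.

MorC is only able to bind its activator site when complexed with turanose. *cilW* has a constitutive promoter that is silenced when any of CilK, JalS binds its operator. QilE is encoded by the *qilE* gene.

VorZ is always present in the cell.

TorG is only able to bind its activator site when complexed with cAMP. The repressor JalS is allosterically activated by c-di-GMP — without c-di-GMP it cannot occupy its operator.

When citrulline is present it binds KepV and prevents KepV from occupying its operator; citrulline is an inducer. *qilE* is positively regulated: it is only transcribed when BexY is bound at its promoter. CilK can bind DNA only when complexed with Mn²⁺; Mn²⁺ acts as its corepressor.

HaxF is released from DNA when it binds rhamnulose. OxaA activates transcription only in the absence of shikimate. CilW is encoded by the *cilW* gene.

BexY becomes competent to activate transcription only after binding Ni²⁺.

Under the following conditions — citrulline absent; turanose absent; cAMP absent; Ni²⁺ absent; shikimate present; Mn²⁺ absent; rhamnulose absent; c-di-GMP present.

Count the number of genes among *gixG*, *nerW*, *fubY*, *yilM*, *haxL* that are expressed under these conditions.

1

Turanose is absent, so MorC is inactive.
cAMP is absent, so TorG is inactive.
Required activator MorC is absent, so *gixG* is not transcribed.
→ *gixG* is OFF.
Shikimate is present, so OxaA is inactive.
VorZ is produced constitutively and is active.
Activator VorZ is present, so *nerW* is transcribed.
→ *nerW* is ON.
Ni²⁺ is absent, so BexY is inactive.
Required activator BexY is absent, so *qilE* is not transcribed.
So QilE is not produced.
Rhamnulose is absent, so HaxF is active.
With repressor HaxF bound, *fubY* is not transcribed.
→ *fubY* is OFF.
Mn²⁺ is absent, so CilK is inactive.
c-di-GMP is present, so JalS is active.
With repressor JalS bound, *cilW* is not transcribed.
So CilW is not produced.
Required activator CilW is absent, so *yilM* is not transcribed.
→ *yilM* is OFF.
Citrulline is absent, so KepV is active.
With repressor KepV bound, *haxL* is not transcribed.
→ *haxL* is OFF.
1 of the 5 genes is transcribed.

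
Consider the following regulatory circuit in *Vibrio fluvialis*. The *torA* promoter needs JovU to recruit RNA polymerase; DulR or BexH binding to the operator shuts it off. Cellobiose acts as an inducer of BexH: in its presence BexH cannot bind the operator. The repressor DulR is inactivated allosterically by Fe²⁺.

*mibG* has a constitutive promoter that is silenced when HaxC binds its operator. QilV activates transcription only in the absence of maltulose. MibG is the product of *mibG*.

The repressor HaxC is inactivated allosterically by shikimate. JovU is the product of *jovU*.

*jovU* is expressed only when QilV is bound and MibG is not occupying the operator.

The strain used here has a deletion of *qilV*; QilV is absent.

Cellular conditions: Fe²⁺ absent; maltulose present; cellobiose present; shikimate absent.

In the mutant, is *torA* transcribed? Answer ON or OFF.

OFF

Fe²⁺ is absent, so DulR is active.
QilV is non-functional in this strain, so it has no effect.
Shikimate is absent, so HaxC is active.
With repressor HaxC bound, *mibG* is not transcribed.
So MibG is not produced.
Required activator QilV is absent, so *jovU* is not transcribed.
So JovU is not produced.
Cellobiose is present, so BexH is inactive.
With repressor DulR bound, *torA* is not transcribed.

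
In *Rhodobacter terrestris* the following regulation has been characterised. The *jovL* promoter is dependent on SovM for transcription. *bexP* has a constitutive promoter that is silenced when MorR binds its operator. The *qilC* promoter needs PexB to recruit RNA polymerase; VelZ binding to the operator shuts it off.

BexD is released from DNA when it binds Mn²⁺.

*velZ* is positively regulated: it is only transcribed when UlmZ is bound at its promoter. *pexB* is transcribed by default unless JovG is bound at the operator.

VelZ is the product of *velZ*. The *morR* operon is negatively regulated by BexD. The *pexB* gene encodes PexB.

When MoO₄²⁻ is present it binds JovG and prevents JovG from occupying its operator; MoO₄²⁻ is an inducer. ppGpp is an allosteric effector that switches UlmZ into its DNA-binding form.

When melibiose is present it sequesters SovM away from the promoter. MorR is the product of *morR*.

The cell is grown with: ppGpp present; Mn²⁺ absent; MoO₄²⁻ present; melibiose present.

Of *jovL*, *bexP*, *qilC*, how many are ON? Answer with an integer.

1

Melibiose is present, so SovM is inactive.
Required activator SovM is absent, so *jovL* is not transcribed.
→ *jovL* is OFF.
Mn²⁺ is absent, so BexD is active.
With repressor BexD bound, *morR* is not transcribed.
So MorR is not produced.
With no repressor bound, *bexP* is transcribed.
→ *bexP* is ON.
MoO₄²⁻ is present, so JovG is inactive.
With no repressor bound, *pexB* is transcribed.
So PexB is produced and active.
ppGpp is present, so UlmZ is active.
No repressor is bound and UlmZ is active, so *velZ* is transcribed.
So VelZ is produced and active.
With repressor VelZ bound, *qilC* is not transcribed.
→ *qilC* is OFF.
1 of the 3 genes is transcribed.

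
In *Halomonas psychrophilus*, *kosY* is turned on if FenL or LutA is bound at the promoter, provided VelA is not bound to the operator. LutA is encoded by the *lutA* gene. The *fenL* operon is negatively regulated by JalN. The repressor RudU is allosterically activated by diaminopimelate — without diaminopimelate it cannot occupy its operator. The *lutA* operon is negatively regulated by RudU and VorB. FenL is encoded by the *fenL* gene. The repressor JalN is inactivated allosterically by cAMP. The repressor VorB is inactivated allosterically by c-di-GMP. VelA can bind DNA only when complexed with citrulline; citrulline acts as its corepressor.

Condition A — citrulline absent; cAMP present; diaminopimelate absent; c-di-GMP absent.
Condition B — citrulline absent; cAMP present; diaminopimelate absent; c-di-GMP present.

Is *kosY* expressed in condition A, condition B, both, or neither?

Condition A:
Citrulline is absent, so VelA is inactive.
cAMP is present, so JalN is inactive.
With no repressor bound, *fenL* is transcribed.
So FenL is produced and active.
Diaminopimelate is absent, so RudU is inactive.
c-di-GMP is absent, so VorB is active.
With repressor VorB bound, *lutA* is not transcribed.
So LutA is not produced.
Activator FenL is present, so *kosY* is transcribed.
→ *kosY* is ON in A.
Condition B:
Citrulline is absent, so VelA is inactive.
cAMP is present, so JalN is inactive.
With no repressor bound, *fenL* is transcribed.
So FenL is produced and active.
Diaminopimelate is absent, so RudU is inactive.
c-di-GMP is present, so VorB is inactive.
With no repressor bound, *lutA* is transcribed.
So LutA is produced and active.
Activator FenL is present, so *kosY* is transcribed.
→ *kosY* is ON in B.

both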